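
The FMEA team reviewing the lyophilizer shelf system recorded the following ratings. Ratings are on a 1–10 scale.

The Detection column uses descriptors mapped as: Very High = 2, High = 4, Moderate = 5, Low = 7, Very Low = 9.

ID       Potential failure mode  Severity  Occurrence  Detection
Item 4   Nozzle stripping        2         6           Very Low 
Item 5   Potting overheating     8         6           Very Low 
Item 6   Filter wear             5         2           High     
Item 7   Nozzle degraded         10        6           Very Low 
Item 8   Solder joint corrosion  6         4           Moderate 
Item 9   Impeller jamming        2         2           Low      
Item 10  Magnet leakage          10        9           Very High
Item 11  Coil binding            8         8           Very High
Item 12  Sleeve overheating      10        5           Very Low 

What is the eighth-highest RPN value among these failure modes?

RPN = Severity × Occurrence × Detection:
  Item 4: 2 × 6 × 9 = 108
  Item 5: 8 × 6 × 9 = 432
  Item 6: 5 × 2 × 4 = 40
  Item 7: 10 × 6 × 9 = 540
  Item 8: 6 × 4 × 5 = 120
  Item 9: 2 × 2 × 7 = 28
  Item 10: 10 × 9 × 2 = 180
  Item 11: 8 × 8 × 2 = 128
  Item 12: 10 × 5 × 9 = 450
Sorted descending: 540, 450, 432, 180, 128, 120, 108, 40, 28.
The eighth-highest RPN is 40 (Item 6).

40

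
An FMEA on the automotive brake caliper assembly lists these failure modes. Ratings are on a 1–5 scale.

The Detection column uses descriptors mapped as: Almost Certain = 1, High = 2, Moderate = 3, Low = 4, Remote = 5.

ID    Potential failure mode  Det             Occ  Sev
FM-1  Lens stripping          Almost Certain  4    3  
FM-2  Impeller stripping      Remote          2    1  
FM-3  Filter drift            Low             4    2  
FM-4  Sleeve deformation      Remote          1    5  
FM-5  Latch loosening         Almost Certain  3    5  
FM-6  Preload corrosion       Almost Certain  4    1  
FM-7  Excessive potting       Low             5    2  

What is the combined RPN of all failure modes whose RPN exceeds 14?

112

RPN = Severity × Occurrence × Detection:
  FM-1: 3 × 4 × 1 = 12
  FM-2: 1 × 2 × 5 = 10
  FM-3: 2 × 4 × 4 = 32
  FM-4: 5 × 1 × 5 = 25
  FM-5: 5 × 3 × 1 = 15
  FM-6: 1 × 4 × 1 = 4
  FM-7: 2 × 5 × 4 = 40
RPN > 14: FM-3 (32), FM-4 (25), FM-5 (15), FM-7 (40).
Sum: 32 + 25 + 15 + 40 = 112.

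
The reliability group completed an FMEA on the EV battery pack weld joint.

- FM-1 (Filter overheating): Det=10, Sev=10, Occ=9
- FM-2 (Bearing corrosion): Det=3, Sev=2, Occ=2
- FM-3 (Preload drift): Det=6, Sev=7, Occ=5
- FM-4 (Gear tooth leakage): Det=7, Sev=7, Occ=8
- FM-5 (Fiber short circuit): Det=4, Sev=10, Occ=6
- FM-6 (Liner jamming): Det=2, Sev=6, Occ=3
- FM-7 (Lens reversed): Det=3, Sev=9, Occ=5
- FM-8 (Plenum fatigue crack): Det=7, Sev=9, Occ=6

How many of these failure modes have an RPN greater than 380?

2

RPN = Severity × Occurrence × Detection:
  FM-1: 10 × 9 × 10 = 900
  FM-2: 2 × 2 × 3 = 12
  FM-3: 7 × 5 × 6 = 210
  FM-4: 7 × 8 × 7 = 392
  FM-5: 10 × 6 × 4 = 240
  FM-6: 6 × 3 × 2 = 36
  FM-7: 9 × 5 × 3 = 135
  FM-8: 9 × 6 × 7 = 378
Modes with RPN > 380: FM-1 (900), FM-4 (392) → 2.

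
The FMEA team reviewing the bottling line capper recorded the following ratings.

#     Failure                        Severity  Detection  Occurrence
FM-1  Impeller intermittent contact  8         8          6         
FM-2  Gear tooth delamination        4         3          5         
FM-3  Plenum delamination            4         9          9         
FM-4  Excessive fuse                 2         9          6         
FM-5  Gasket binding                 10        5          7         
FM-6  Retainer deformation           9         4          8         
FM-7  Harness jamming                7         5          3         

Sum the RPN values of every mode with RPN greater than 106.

1454

RPN = Severity × Occurrence × Detection:
  FM-1: 8 × 6 × 8 = 384
  FM-2: 4 × 5 × 3 = 60
  FM-3: 4 × 9 × 9 = 324
  FM-4: 2 × 6 × 9 = 108
  FM-5: 10 × 7 × 5 = 350
  FM-6: 9 × 8 × 4 = 288
  FM-7: 7 × 3 × 5 = 105
RPN > 106: FM-1 (384), FM-3 (324), FM-4 (108), FM-5 (350), FM-6 (288).
Sum: 384 + 324 + 108 + 350 + 288 = 1454.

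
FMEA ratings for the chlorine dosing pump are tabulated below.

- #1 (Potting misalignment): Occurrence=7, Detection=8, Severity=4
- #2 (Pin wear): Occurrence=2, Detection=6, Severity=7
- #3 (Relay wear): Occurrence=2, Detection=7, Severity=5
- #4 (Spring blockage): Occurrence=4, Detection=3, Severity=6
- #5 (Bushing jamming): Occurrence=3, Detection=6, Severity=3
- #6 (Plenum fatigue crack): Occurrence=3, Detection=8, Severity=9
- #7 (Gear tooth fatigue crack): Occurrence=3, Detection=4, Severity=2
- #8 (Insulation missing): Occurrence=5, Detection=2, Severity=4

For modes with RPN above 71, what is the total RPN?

596

RPN = Severity × Occurrence × Detection:
  #1: 4 × 7 × 8 = 224
  #2: 7 × 2 × 6 = 84
  #3: 5 × 2 × 7 = 70
  #4: 6 × 4 × 3 = 72
  #5: 3 × 3 × 6 = 54
  #6: 9 × 3 × 8 = 216
  #7: 2 × 3 × 4 = 24
  #8: 4 × 5 × 2 = 40
RPN > 71: #1 (224), #2 (84), #4 (72), #6 (216).
Sum: 224 + 84 + 72 + 216 = 596.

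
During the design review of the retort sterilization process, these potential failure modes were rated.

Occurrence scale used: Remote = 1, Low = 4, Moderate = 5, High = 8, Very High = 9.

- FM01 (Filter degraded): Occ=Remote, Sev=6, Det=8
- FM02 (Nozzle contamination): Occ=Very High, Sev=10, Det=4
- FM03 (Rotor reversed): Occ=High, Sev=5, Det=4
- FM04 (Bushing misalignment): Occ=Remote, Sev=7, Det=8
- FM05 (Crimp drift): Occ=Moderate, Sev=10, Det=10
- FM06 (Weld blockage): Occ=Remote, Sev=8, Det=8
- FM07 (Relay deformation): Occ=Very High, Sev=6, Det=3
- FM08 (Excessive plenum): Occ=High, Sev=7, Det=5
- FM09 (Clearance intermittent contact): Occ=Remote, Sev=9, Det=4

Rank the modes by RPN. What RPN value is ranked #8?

48

RPN = Severity × Occurrence × Detection:
  FM01: 6 × 1 × 8 = 48
  FM02: 10 × 9 × 4 = 360
  FM03: 5 × 8 × 4 = 160
  FM04: 7 × 1 × 8 = 56
  FM05: 10 × 5 × 10 = 500
  FM06: 8 × 1 × 8 = 64
  FM07: 6 × 9 × 3 = 162
  FM08: 7 × 8 × 5 = 280
  FM09: 9 × 1 × 4 = 36
Sorted descending: 500, 360, 280, 162, 160, 64, 56, 48, 36.
The eighth-highest RPN is 48 (FM01).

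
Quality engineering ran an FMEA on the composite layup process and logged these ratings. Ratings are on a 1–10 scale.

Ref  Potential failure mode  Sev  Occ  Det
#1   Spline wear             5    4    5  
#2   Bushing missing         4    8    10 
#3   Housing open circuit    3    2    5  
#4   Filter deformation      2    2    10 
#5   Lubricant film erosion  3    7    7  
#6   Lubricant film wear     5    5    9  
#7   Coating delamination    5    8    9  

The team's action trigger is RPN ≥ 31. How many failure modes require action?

RPN = Severity × Occurrence × Detection:
  #1: 5 × 4 × 5 = 100
  #2: 4 × 8 × 10 = 320
  #3: 3 × 2 × 5 = 30
  #4: 2 × 2 × 10 = 40
  #5: 3 × 7 × 7 = 147
  #6: 5 × 5 × 9 = 225
  #7: 5 × 8 × 9 = 360
Modes with RPN ≥ 31: #1 (100), #2 (320), #4 (40), #5 (147), #6 (225), #7 (360) → 6.

6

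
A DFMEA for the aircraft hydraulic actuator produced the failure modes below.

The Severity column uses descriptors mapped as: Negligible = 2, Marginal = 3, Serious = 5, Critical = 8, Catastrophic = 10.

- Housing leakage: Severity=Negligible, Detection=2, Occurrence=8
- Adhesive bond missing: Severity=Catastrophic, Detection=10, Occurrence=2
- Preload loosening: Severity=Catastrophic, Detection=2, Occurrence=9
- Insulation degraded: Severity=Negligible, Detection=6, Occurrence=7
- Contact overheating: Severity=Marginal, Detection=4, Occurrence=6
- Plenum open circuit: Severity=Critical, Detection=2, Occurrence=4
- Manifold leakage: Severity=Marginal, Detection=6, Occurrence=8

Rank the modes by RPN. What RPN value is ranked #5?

72

RPN = Severity × Occurrence × Detection:
  Housing leakage: 2 × 8 × 2 = 32
  Adhesive bond missing: 10 × 2 × 10 = 200
  Preload loosening: 10 × 9 × 2 = 180
  Insulation degraded: 2 × 7 × 6 = 84
  Contact overheating: 3 × 6 × 4 = 72
  Plenum open circuit: 8 × 4 × 2 = 64
  Manifold leakage: 3 × 8 × 6 = 144
Sorted descending: 200, 180, 144, 84, 72, 64, 32.
The fifth-highest RPN is 72 (Contact overheating).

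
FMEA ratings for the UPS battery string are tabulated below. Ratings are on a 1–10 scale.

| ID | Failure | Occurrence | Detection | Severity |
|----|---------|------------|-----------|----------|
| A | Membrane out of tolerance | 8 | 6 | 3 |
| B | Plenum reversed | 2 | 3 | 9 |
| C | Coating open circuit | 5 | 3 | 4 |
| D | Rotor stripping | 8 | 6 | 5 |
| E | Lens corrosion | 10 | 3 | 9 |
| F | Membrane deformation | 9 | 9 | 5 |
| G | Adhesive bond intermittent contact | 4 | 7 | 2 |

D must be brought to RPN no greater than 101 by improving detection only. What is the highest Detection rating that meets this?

2

D: S=5, O=8, D=6 → current RPN = 240.
Fixed product = 40. Need 40 × D ≤ 101, so D ≤ 101/40 = 2.52.
Maximum integer Detection rating = 2 (gives RPN 80; D=3 would give 120 > 101).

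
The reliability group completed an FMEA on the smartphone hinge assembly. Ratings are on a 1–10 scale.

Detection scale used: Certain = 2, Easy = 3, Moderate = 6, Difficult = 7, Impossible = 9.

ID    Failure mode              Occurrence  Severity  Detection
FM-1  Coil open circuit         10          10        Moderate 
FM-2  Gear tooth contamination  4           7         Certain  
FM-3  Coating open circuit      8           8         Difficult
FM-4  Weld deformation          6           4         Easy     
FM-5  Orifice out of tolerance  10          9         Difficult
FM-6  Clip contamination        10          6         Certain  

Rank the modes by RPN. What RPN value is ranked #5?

72

RPN = Severity × Occurrence × Detection:
  FM-1: 10 × 10 × 6 = 600
  FM-2: 7 × 4 × 2 = 56
  FM-3: 8 × 8 × 7 = 448
  FM-4: 4 × 6 × 3 = 72
  FM-5: 9 × 10 × 7 = 630
  FM-6: 6 × 10 × 2 = 120
Sorted descending: 630, 600, 448, 120, 72, 56.
The fifth-highest RPN is 72 (FM-4).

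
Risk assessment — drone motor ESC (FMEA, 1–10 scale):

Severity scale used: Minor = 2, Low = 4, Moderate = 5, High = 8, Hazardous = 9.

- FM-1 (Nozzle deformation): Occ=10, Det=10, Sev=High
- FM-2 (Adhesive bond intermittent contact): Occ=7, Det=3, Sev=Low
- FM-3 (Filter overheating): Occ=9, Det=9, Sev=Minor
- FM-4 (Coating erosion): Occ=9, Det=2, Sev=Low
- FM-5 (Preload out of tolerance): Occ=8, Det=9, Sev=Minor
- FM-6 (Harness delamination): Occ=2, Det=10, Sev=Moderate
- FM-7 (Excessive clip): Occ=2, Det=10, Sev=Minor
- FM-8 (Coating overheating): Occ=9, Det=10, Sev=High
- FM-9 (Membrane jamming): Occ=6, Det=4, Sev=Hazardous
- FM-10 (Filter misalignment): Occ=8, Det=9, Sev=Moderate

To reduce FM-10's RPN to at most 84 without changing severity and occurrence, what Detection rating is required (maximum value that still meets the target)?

2

FM-10: S=5, O=8, D=9 → current RPN = 360.
Fixed product = 40. Need 40 × D ≤ 84, so D ≤ 84/40 = 2.10.
Maximum integer Detection rating = 2 (gives RPN 80; D=3 would give 120 > 84).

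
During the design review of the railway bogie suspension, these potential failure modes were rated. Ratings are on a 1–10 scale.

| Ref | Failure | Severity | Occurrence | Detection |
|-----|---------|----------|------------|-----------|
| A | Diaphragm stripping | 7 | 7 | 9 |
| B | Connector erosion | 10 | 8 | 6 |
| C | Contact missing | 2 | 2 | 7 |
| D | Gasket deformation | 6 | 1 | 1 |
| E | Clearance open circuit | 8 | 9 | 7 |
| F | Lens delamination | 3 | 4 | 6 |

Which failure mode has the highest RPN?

E

RPN = Severity × Occurrence × Detection:
  A: 7 × 7 × 9 = 441
  B: 10 × 8 × 6 = 480
  C: 2 × 2 × 7 = 28
  D: 6 × 1 × 1 = 6
  E: 8 × 9 × 7 = 504
  F: 3 × 4 × 6 = 72
Highest RPN is 504 → E.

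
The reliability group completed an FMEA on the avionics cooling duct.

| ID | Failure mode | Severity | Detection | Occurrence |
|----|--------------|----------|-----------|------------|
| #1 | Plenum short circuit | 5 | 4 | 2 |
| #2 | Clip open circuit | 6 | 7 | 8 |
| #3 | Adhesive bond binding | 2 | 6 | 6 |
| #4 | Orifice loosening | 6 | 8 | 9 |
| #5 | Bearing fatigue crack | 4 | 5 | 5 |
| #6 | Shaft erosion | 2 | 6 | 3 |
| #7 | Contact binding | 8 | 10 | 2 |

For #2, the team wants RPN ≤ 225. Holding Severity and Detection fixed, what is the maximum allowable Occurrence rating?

5

#2: S=6, O=8, D=7 → current RPN = 336.
Fixed product = 42. Need 42 × O ≤ 225, so O ≤ 225/42 = 5.36.
Maximum integer Occurrence rating = 5 (gives RPN 210; O=6 would give 252 > 225).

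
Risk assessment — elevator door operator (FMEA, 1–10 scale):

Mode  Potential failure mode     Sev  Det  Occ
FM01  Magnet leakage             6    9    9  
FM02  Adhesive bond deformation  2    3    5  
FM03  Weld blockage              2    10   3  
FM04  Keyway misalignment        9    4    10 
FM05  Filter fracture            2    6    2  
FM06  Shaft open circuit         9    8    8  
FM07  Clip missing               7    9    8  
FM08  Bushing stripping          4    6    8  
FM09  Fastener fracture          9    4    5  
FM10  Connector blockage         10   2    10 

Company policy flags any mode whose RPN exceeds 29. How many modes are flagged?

9

RPN = Severity × Occurrence × Detection:
  FM01: 6 × 9 × 9 = 486
  FM02: 2 × 5 × 3 = 30
  FM03: 2 × 3 × 10 = 60
  FM04: 9 × 10 × 4 = 360
  FM05: 2 × 2 × 6 = 24
  FM06: 9 × 8 × 8 = 576
  FM07: 7 × 8 × 9 = 504
  FM08: 4 × 8 × 6 = 192
  FM09: 9 × 5 × 4 = 180
  FM10: 10 × 10 × 2 = 200
Modes with RPN > 29: FM01 (486), FM02 (30), FM03 (60), FM04 (360), FM06 (576), FM07 (504), FM08 (192), FM09 (180), FM10 (200) → 9.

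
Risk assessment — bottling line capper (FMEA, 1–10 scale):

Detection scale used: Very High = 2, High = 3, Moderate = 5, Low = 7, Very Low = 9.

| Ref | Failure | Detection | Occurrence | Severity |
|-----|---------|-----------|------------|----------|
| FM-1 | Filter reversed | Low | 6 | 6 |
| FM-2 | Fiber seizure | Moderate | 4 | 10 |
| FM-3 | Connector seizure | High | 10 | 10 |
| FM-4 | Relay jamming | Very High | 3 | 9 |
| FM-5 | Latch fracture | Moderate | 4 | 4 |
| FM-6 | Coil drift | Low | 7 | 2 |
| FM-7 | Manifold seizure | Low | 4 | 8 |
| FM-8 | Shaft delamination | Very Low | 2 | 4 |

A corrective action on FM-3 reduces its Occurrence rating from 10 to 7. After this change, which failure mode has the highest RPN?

RPN = Severity × Occurrence × Detection:
  FM-1: 6 × 6 × 7 = 252
  FM-2: 10 × 4 × 5 = 200
  FM-3: 10 × 10 × 3 = 300
  FM-4: 9 × 3 × 2 = 54
  FM-5: 4 × 4 × 5 = 80
  FM-6: 2 × 7 × 7 = 98
  FM-7: 8 × 4 × 7 = 224
  FM-8: 4 × 2 × 9 = 72
After action: FM-3 → 10 × 7 × 3 = 210.
Revised RPNs: FM-1=252, FM-7=224, FM-3=210, FM-2=200, FM-6=98, FM-5=80, FM-8=72, FM-4=54.
Highest is now FM-1 (252).

FM-1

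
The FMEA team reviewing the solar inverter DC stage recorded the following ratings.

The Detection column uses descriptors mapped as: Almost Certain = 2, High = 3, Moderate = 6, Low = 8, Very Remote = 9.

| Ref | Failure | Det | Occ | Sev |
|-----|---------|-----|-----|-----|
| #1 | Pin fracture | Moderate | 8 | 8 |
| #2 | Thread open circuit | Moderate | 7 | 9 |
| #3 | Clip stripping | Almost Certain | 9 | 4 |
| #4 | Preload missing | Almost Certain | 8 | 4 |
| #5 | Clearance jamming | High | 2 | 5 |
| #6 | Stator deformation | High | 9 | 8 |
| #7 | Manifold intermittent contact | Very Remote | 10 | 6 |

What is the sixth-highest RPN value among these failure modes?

64

RPN = Severity × Occurrence × Detection:
  #1: 8 × 8 × 6 = 384
  #2: 9 × 7 × 6 = 378
  #3: 4 × 9 × 2 = 72
  #4: 4 × 8 × 2 = 64
  #5: 5 × 2 × 3 = 30
  #6: 8 × 9 × 3 = 216
  #7: 6 × 10 × 9 = 540
Sorted descending: 540, 384, 378, 216, 72, 64, 30.
The sixth-highest RPN is 64 (#4).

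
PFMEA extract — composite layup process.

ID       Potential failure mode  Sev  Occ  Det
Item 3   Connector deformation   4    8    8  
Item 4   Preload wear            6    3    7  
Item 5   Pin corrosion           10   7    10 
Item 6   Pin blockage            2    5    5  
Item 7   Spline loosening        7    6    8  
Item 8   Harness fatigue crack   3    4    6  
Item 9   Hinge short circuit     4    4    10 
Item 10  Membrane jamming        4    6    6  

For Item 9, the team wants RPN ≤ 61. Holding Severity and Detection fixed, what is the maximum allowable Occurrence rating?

1

Item 9: S=4, O=4, D=10 → current RPN = 160.
Fixed product = 40. Need 40 × O ≤ 61, so O ≤ 61/40 = 1.52.
Maximum integer Occurrence rating = 1 (gives RPN 40; O=2 would give 80 > 61).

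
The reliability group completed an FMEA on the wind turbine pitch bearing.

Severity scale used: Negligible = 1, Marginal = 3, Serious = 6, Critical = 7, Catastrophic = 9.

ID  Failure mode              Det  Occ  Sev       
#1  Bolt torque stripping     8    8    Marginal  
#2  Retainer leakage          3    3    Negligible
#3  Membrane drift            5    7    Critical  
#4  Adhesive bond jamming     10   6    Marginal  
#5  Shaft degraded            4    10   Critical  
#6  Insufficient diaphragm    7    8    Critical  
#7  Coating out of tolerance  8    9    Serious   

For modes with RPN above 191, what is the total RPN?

RPN = Severity × Occurrence × Detection:
  #1: 3 × 8 × 8 = 192
  #2: 1 × 3 × 3 = 9
  #3: 7 × 7 × 5 = 245
  #4: 3 × 6 × 10 = 180
  #5: 7 × 10 × 4 = 280
  #6: 7 × 8 × 7 = 392
  #7: 6 × 9 × 8 = 432
RPN > 191: #1 (192), #3 (245), #5 (280), #6 (392), #7 (432).
Sum: 192 + 245 + 280 + 392 + 432 = 1541.

1541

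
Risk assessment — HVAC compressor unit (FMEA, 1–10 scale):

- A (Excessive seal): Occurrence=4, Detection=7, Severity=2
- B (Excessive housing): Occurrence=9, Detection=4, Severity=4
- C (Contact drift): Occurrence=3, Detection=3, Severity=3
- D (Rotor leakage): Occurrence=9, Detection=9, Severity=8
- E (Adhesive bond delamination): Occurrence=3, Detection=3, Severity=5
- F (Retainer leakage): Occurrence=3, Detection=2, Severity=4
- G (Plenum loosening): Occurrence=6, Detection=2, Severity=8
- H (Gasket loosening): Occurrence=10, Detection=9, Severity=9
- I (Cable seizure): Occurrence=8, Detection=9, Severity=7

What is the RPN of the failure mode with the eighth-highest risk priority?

27

RPN = Severity × Occurrence × Detection:
  A: 2 × 4 × 7 = 56
  B: 4 × 9 × 4 = 144
  C: 3 × 3 × 3 = 27
  D: 8 × 9 × 9 = 648
  E: 5 × 3 × 3 = 45
  F: 4 × 3 × 2 = 24
  G: 8 × 6 × 2 = 96
  H: 9 × 10 × 9 = 810
  I: 7 × 8 × 9 = 504
Sorted descending: 810, 648, 504, 144, 96, 56, 45, 27, 24.
The eighth-highest RPN is 27 (C).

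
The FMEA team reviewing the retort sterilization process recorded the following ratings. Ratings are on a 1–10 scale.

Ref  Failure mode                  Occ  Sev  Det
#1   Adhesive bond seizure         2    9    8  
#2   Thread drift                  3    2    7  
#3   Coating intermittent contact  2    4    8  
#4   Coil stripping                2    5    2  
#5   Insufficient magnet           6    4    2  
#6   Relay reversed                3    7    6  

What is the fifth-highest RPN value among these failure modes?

42

RPN = Severity × Occurrence × Detection:
  #1: 9 × 2 × 8 = 144
  #2: 2 × 3 × 7 = 42
  #3: 4 × 2 × 8 = 64
  #4: 5 × 2 × 2 = 20
  #5: 4 × 6 × 2 = 48
  #6: 7 × 3 × 6 = 126
Sorted descending: 144, 126, 64, 48, 42, 20.
The fifth-highest RPN is 42 (#2).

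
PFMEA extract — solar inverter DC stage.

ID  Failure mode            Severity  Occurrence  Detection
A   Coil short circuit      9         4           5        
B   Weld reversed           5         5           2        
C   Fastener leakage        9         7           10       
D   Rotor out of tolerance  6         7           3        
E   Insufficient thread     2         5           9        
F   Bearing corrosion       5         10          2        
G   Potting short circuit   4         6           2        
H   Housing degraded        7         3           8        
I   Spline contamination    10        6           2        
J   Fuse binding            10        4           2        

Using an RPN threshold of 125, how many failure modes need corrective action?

RPN = Severity × Occurrence × Detection:
  A: 9 × 4 × 5 = 180
  B: 5 × 5 × 2 = 50
  C: 9 × 7 × 10 = 630
  D: 6 × 7 × 3 = 126
  E: 2 × 5 × 9 = 90
  F: 5 × 10 × 2 = 100
  G: 4 × 6 × 2 = 48
  H: 7 × 3 × 8 = 168
  I: 10 × 6 × 2 = 120
  J: 10 × 4 × 2 = 80
Modes with RPN ≥ 125: A (180), C (630), D (126), H (168) → 4.

4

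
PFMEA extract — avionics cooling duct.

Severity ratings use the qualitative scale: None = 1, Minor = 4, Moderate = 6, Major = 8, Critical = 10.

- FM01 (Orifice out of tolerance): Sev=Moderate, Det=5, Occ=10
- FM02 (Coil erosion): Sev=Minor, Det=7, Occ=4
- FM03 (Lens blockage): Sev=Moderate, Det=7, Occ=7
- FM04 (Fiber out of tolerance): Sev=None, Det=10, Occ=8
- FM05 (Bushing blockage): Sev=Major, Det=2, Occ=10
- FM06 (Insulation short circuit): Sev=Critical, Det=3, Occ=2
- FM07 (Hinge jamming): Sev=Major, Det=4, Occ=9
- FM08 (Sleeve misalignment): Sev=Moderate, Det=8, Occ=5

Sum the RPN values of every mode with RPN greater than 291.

594

RPN = Severity × Occurrence × Detection:
  FM01: 6 × 10 × 5 = 300
  FM02: 4 × 4 × 7 = 112
  FM03: 6 × 7 × 7 = 294
  FM04: 1 × 8 × 10 = 80
  FM05: 8 × 10 × 2 = 160
  FM06: 10 × 2 × 3 = 60
  FM07: 8 × 9 × 4 = 288
  FM08: 6 × 5 × 8 = 240
RPN > 291: FM01 (300), FM03 (294).
Sum: 300 + 294 = 594.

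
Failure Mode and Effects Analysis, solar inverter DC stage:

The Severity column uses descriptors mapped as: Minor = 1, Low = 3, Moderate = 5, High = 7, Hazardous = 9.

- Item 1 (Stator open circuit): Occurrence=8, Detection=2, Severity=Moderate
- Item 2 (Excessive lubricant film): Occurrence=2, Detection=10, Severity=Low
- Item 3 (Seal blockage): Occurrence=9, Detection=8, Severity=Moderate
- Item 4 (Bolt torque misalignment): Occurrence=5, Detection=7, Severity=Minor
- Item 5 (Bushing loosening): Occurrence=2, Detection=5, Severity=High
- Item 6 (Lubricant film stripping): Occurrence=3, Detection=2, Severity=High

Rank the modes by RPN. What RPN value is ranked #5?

42

RPN = Severity × Occurrence × Detection:
  Item 1: 5 × 8 × 2 = 80
  Item 2: 3 × 2 × 10 = 60
  Item 3: 5 × 9 × 8 = 360
  Item 4: 1 × 5 × 7 = 35
  Item 5: 7 × 2 × 5 = 70
  Item 6: 7 × 3 × 2 = 42
Sorted descending: 360, 80, 70, 60, 42, 35.
The fifth-highest RPN is 42 (Item 6).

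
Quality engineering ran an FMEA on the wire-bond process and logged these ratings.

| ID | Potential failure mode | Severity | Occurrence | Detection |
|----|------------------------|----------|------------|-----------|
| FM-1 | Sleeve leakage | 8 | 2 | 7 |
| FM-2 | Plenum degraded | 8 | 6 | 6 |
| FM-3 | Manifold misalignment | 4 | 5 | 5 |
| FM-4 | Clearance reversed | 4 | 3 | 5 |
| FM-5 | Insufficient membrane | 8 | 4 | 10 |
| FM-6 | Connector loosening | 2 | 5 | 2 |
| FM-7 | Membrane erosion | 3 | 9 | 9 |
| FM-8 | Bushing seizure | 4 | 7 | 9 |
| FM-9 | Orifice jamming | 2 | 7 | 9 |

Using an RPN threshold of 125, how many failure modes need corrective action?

5

RPN = Severity × Occurrence × Detection:
  FM-1: 8 × 2 × 7 = 112
  FM-2: 8 × 6 × 6 = 288
  FM-3: 4 × 5 × 5 = 100
  FM-4: 4 × 3 × 5 = 60
  FM-5: 8 × 4 × 10 = 320
  FM-6: 2 × 5 × 2 = 20
  FM-7: 3 × 9 × 9 = 243
  FM-8: 4 × 7 × 9 = 252
  FM-9: 2 × 7 × 9 = 126
Modes with RPN ≥ 125: FM-2 (288), FM-5 (320), FM-7 (243), FM-8 (252), FM-9 (126) → 5.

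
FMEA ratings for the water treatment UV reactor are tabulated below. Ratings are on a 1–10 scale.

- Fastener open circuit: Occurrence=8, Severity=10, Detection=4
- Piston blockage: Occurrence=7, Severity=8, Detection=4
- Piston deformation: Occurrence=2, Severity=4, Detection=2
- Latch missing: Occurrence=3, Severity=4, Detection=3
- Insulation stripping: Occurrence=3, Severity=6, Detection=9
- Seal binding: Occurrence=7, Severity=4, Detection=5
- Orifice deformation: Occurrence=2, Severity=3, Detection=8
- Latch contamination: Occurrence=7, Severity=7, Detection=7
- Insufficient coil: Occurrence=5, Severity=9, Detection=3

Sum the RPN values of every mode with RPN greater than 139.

1189

RPN = Severity × Occurrence × Detection:
  Fastener open circuit: 10 × 8 × 4 = 320
  Piston blockage: 8 × 7 × 4 = 224
  Piston deformation: 4 × 2 × 2 = 16
  Latch missing: 4 × 3 × 3 = 36
  Insulation stripping: 6 × 3 × 9 = 162
  Seal binding: 4 × 7 × 5 = 140
  Orifice deformation: 3 × 2 × 8 = 48
  Latch contamination: 7 × 7 × 7 = 343
  Insufficient coil: 9 × 5 × 3 = 135
RPN > 139: Fastener open circuit (320), Piston blockage (224), Insulation stripping (162), Seal binding (140), Latch contamination (343).
Sum: 320 + 224 + 162 + 140 + 343 = 1189.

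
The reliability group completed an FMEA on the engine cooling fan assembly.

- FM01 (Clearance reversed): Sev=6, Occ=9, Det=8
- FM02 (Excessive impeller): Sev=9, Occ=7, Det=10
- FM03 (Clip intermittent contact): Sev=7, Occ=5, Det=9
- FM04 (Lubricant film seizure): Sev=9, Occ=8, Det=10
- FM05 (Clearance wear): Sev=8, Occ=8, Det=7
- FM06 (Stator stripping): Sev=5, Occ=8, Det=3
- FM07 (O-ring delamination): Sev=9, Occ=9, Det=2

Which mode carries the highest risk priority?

FM04

RPN = Severity × Occurrence × Detection:
  FM01: 6 × 9 × 8 = 432
  FM02: 9 × 7 × 10 = 630
  FM03: 7 × 5 × 9 = 315
  FM04: 9 × 8 × 10 = 720
  FM05: 8 × 8 × 7 = 448
  FM06: 5 × 8 × 3 = 120
  FM07: 9 × 9 × 2 = 162
Highest RPN is 720 → FM04.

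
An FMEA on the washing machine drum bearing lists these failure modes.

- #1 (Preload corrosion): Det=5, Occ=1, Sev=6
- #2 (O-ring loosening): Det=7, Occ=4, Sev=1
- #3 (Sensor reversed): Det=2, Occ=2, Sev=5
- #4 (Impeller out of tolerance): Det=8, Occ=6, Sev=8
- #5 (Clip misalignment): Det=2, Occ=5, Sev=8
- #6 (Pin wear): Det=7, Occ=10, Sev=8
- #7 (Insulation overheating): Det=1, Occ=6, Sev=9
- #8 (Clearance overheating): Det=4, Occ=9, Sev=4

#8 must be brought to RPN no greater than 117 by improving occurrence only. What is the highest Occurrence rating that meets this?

7

#8: S=4, O=9, D=4 → current RPN = 144.
Fixed product = 16. Need 16 × O ≤ 117, so O ≤ 117/16 = 7.31.
Maximum integer Occurrence rating = 7 (gives RPN 112; O=8 would give 128 > 117).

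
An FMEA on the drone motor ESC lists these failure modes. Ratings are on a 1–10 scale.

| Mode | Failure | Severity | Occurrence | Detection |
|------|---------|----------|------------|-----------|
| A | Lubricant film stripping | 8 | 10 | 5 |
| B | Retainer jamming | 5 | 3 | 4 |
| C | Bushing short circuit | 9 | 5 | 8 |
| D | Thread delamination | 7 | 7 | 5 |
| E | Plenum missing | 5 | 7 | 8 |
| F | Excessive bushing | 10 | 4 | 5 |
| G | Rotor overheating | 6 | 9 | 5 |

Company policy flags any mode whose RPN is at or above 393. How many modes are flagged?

RPN = Severity × Occurrence × Detection:
  A: 8 × 10 × 5 = 400
  B: 5 × 3 × 4 = 60
  C: 9 × 5 × 8 = 360
  D: 7 × 7 × 5 = 245
  E: 5 × 7 × 8 = 280
  F: 10 × 4 × 5 = 200
  G: 6 × 9 × 5 = 270
Modes with RPN ≥ 393: A (400) → 1.

1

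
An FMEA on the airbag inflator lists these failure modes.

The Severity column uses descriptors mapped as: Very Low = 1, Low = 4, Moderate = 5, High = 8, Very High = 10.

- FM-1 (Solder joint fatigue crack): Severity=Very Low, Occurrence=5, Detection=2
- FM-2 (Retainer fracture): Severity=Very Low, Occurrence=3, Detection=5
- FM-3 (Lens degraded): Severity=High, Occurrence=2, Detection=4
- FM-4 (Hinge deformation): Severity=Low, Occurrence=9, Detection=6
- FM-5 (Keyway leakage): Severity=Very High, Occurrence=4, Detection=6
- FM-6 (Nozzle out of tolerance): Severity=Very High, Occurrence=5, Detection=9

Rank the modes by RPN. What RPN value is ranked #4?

64

RPN = Severity × Occurrence × Detection:
  FM-1: 1 × 5 × 2 = 10
  FM-2: 1 × 3 × 5 = 15
  FM-3: 8 × 2 × 4 = 64
  FM-4: 4 × 9 × 6 = 216
  FM-5: 10 × 4 × 6 = 240
  FM-6: 10 × 5 × 9 = 450
Sorted descending: 450, 240, 216, 64, 15, 10.
The fourth-highest RPN is 64 (FM-3).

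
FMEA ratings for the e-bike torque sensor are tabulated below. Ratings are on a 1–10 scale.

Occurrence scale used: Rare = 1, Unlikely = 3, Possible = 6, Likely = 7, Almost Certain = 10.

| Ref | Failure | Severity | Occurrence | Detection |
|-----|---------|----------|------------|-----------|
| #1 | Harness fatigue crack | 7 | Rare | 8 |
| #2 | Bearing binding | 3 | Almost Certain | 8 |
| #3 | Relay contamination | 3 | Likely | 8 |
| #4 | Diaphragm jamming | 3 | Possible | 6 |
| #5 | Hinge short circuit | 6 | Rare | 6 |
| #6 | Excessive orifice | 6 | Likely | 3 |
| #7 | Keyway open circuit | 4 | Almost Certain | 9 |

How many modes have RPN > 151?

RPN = Severity × Occurrence × Detection:
  #1: 7 × 1 × 8 = 56
  #2: 3 × 10 × 8 = 240
  #3: 3 × 7 × 8 = 168
  #4: 3 × 6 × 6 = 108
  #5: 6 × 1 × 6 = 36
  #6: 6 × 7 × 3 = 126
  #7: 4 × 10 × 9 = 360
Modes with RPN > 151: #2 (240), #3 (168), #7 (360) → 3.

3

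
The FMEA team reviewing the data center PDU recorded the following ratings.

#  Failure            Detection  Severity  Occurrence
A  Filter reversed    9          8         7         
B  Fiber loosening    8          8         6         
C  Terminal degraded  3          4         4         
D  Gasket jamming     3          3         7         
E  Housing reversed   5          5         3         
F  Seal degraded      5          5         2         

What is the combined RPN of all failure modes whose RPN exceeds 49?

RPN = Severity × Occurrence × Detection:
  A: 8 × 7 × 9 = 504
  B: 8 × 6 × 8 = 384
  C: 4 × 4 × 3 = 48
  D: 3 × 7 × 3 = 63
  E: 5 × 3 × 5 = 75
  F: 5 × 2 × 5 = 50
RPN > 49: A (504), B (384), D (63), E (75), F (50).
Sum: 504 + 384 + 63 + 75 + 50 = 1076.

1076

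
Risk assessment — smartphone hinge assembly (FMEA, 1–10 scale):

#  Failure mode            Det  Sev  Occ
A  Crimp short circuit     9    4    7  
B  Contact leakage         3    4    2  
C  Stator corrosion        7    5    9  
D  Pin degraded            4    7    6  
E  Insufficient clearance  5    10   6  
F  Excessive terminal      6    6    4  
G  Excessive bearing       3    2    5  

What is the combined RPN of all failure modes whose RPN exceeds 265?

615

RPN = Severity × Occurrence × Detection:
  A: 4 × 7 × 9 = 252
  B: 4 × 2 × 3 = 24
  C: 5 × 9 × 7 = 315
  D: 7 × 6 × 4 = 168
  E: 10 × 6 × 5 = 300
  F: 6 × 4 × 6 = 144
  G: 2 × 5 × 3 = 30
RPN > 265: C (315), E (300).
Sum: 315 + 300 = 615.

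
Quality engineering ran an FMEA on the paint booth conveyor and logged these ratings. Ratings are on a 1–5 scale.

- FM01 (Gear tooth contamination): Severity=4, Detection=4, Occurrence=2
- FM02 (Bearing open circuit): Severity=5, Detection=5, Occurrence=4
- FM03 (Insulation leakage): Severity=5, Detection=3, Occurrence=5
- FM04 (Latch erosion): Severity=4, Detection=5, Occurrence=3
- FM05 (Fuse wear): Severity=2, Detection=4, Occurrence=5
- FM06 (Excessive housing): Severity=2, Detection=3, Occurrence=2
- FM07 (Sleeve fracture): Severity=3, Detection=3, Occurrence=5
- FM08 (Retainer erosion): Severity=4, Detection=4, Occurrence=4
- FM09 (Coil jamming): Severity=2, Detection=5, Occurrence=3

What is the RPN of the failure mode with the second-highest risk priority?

RPN = Severity × Occurrence × Detection:
  FM01: 4 × 2 × 4 = 32
  FM02: 5 × 4 × 5 = 100
  FM03: 5 × 5 × 3 = 75
  FM04: 4 × 3 × 5 = 60
  FM05: 2 × 5 × 4 = 40
  FM06: 2 × 2 × 3 = 12
  FM07: 3 × 5 × 3 = 45
  FM08: 4 × 4 × 4 = 64
  FM09: 2 × 3 × 5 = 30
Sorted descending: 100, 75, 64, 60, 45, 40, 32, 30, 12.
The second-highest RPN is 75 (FM03).

75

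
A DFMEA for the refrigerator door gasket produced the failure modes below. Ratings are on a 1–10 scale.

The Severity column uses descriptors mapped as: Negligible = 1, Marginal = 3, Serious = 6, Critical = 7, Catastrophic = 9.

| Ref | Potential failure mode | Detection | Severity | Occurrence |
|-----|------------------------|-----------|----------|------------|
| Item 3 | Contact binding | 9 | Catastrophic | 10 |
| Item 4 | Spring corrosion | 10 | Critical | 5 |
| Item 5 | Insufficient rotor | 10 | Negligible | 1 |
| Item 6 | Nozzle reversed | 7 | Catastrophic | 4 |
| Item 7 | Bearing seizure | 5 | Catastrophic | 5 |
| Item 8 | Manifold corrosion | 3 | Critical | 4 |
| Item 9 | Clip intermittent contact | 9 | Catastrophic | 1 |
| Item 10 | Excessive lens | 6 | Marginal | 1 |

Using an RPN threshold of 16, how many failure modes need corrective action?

RPN = Severity × Occurrence × Detection:
  Item 3: 9 × 10 × 9 = 810
  Item 4: 7 × 5 × 10 = 350
  Item 5: 1 × 1 × 10 = 10
  Item 6: 9 × 4 × 7 = 252
  Item 7: 9 × 5 × 5 = 225
  Item 8: 7 × 4 × 3 = 84
  Item 9: 9 × 1 × 9 = 81
  Item 10: 3 × 1 × 6 = 18
Modes with RPN ≥ 16: Item 3 (810), Item 4 (350), Item 6 (252), Item 7 (225), Item 8 (84), Item 9 (81), Item 10 (18) → 7.

7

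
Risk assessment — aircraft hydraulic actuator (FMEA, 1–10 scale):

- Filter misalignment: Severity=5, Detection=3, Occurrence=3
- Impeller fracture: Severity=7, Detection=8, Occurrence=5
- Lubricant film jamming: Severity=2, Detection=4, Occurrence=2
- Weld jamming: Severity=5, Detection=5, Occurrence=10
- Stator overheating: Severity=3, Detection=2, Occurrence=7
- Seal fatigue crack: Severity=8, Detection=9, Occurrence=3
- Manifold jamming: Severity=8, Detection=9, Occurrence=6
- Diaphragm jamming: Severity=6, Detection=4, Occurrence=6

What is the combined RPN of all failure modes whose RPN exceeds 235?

RPN = Severity × Occurrence × Detection:
  Filter misalignment: 5 × 3 × 3 = 45
  Impeller fracture: 7 × 5 × 8 = 280
  Lubricant film jamming: 2 × 2 × 4 = 16
  Weld jamming: 5 × 10 × 5 = 250
  Stator overheating: 3 × 7 × 2 = 42
  Seal fatigue crack: 8 × 3 × 9 = 216
  Manifold jamming: 8 × 6 × 9 = 432
  Diaphragm jamming: 6 × 6 × 4 = 144
RPN > 235: Impeller fracture (280), Weld jamming (250), Manifold jamming (432).
Sum: 280 + 250 + 432 = 962.

962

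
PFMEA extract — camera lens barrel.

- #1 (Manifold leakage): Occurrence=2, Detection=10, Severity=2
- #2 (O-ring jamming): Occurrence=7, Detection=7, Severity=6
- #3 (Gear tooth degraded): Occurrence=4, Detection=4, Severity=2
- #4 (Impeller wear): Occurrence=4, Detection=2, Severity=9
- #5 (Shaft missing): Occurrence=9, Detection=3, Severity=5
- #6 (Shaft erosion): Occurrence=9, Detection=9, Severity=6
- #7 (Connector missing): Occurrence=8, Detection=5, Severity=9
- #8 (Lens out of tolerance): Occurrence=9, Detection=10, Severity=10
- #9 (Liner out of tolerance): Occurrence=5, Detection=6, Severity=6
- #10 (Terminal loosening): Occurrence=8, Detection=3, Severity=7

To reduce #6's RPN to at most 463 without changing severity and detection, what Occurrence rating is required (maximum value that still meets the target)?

#6: S=6, O=9, D=9 → current RPN = 486.
Fixed product = 54. Need 54 × O ≤ 463, so O ≤ 463/54 = 8.57.
Maximum integer Occurrence rating = 8 (gives RPN 432; O=9 would give 486 > 463).

8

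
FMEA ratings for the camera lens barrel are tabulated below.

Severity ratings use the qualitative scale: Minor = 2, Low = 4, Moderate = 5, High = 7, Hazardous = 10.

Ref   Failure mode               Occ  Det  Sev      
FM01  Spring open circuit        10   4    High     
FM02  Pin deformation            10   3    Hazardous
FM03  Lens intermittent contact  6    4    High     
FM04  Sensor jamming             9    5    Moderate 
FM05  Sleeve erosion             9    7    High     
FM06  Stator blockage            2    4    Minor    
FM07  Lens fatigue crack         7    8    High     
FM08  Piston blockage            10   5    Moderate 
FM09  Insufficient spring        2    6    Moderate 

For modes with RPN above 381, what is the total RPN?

RPN = Severity × Occurrence × Detection:
  FM01: 7 × 10 × 4 = 280
  FM02: 10 × 10 × 3 = 300
  FM03: 7 × 6 × 4 = 168
  FM04: 5 × 9 × 5 = 225
  FM05: 7 × 9 × 7 = 441
  FM06: 2 × 2 × 4 = 16
  FM07: 7 × 7 × 8 = 392
  FM08: 5 × 10 × 5 = 250
  FM09: 5 × 2 × 6 = 60
RPN > 381: FM05 (441), FM07 (392).
Sum: 441 + 392 = 833.

833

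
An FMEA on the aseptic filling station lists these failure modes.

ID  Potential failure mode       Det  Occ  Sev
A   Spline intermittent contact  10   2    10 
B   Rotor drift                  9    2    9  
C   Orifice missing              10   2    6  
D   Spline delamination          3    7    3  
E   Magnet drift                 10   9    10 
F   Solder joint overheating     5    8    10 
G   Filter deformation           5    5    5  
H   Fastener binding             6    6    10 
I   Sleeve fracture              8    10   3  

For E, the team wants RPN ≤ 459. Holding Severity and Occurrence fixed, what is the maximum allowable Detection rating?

5

E: S=10, O=9, D=10 → current RPN = 900.
Fixed product = 90. Need 90 × D ≤ 459, so D ≤ 459/90 = 5.10.
Maximum integer Detection rating = 5 (gives RPN 450; D=6 would give 540 > 459).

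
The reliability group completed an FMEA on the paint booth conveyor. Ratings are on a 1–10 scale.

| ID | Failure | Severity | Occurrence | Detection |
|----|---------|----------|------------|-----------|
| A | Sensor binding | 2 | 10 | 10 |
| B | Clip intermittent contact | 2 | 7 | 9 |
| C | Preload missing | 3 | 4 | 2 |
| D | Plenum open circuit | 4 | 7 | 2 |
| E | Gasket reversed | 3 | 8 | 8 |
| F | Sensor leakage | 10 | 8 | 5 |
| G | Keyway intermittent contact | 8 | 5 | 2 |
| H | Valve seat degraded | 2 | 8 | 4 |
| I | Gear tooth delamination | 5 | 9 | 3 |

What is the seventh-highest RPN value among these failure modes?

RPN = Severity × Occurrence × Detection:
  A: 2 × 10 × 10 = 200
  B: 2 × 7 × 9 = 126
  C: 3 × 4 × 2 = 24
  D: 4 × 7 × 2 = 56
  E: 3 × 8 × 8 = 192
  F: 10 × 8 × 5 = 400
  G: 8 × 5 × 2 = 80
  H: 2 × 8 × 4 = 64
  I: 5 × 9 × 3 = 135
Sorted descending: 400, 200, 192, 135, 126, 80, 64, 56, 24.
The seventh-highest RPN is 64 (H).

64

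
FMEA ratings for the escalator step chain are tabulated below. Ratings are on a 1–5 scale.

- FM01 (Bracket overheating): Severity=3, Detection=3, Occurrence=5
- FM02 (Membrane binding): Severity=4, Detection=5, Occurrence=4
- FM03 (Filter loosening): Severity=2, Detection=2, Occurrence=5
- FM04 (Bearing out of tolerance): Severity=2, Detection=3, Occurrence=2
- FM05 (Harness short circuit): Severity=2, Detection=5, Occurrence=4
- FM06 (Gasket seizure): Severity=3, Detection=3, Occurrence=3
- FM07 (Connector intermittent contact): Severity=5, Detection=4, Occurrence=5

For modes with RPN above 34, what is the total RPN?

265

RPN = Severity × Occurrence × Detection:
  FM01: 3 × 5 × 3 = 45
  FM02: 4 × 4 × 5 = 80
  FM03: 2 × 5 × 2 = 20
  FM04: 2 × 2 × 3 = 12
  FM05: 2 × 4 × 5 = 40
  FM06: 3 × 3 × 3 = 27
  FM07: 5 × 5 × 4 = 100
RPN > 34: FM01 (45), FM02 (80), FM05 (40), FM07 (100).
Sum: 45 + 80 + 40 + 100 = 265.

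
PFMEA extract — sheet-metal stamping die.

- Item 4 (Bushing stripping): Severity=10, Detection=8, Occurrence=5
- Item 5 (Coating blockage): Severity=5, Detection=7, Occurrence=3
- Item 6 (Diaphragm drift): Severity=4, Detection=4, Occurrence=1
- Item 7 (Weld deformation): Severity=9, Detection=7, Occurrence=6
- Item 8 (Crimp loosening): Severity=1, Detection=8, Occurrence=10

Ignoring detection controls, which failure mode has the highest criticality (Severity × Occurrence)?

Criticality = Severity × Occurrence:
  Item 4: 10 × 5 = 50
  Item 5: 5 × 3 = 15
  Item 6: 4 × 1 = 4
  Item 7: 9 × 6 = 54
  Item 8: 1 × 10 = 10
Highest criticality is 54 → Item 7.

Item 7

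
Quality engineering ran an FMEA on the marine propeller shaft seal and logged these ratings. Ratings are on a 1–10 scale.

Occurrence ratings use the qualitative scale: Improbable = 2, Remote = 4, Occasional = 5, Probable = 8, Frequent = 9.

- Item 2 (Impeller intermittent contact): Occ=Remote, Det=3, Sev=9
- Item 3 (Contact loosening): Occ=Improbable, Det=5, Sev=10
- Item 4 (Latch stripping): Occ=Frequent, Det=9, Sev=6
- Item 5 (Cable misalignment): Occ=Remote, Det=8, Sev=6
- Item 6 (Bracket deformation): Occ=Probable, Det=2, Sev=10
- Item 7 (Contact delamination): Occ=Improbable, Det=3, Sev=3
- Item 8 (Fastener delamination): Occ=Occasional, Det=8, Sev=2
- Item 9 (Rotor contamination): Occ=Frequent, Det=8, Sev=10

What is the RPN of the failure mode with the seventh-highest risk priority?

80

RPN = Severity × Occurrence × Detection:
  Item 2: 9 × 4 × 3 = 108
  Item 3: 10 × 2 × 5 = 100
  Item 4: 6 × 9 × 9 = 486
  Item 5: 6 × 4 × 8 = 192
  Item 6: 10 × 8 × 2 = 160
  Item 7: 3 × 2 × 3 = 18
  Item 8: 2 × 5 × 8 = 80
  Item 9: 10 × 9 × 8 = 720
Sorted descending: 720, 486, 192, 160, 108, 100, 80, 18.
The seventh-highest RPN is 80 (Item 8).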